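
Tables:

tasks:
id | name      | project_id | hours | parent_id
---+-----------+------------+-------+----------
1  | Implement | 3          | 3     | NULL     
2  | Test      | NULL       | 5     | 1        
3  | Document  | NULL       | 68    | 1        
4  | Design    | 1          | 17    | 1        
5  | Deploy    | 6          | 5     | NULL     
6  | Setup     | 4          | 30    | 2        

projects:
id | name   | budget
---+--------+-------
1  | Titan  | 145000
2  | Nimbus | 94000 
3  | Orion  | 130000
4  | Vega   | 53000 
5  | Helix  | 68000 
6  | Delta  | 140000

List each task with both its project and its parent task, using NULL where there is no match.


Two LEFT JOINs from the same base table tasks: one to projects via project_id, one to tasks itself via parent_id. Both are LEFT so every task is preserved.
Match against projects:
  - task 1 (Implement): project_id=3 -> matches Orion
  - task 2 (Test): project_id=NULL, no match -> kept with NULL
  - task 3 (Document): project_id=NULL, no match -> kept with NULL
  - task 4 (Design): project_id=1 -> matches Titan
  - task 5 (Deploy): project_id=6 -> matches Delta
  - task 6 (Setup): project_id=4 -> matches Vega
Match against tasks (self):
  - task 1 (Implement): parent_id=NULL -> NULL
  - task 2 (Test): parent_id=1 -> Implement
  - task 3 (Document): parent_id=1 -> Implement
  - task 4 (Design): parent_id=1 -> Implement
  - task 5 (Deploy): parent_id=NULL -> NULL
  - task 6 (Setup): parent_id=2 -> Test

SQL:
SELECT a.name, b.name AS project, c.name AS parent
FROM tasks a
LEFT JOIN projects b ON a.project_id = b.id
LEFT JOIN tasks c ON a.parent_id = c.id

Result:
name      | project | parent   
----------+---------+----------
Implement | Orion   | NULL     
Test      | NULL    | Implement
Document  | NULL    | Implement
Design    | Titan   | Implement
Deploy    | Delta   | NULL     
Setup     | Vega    | Test     


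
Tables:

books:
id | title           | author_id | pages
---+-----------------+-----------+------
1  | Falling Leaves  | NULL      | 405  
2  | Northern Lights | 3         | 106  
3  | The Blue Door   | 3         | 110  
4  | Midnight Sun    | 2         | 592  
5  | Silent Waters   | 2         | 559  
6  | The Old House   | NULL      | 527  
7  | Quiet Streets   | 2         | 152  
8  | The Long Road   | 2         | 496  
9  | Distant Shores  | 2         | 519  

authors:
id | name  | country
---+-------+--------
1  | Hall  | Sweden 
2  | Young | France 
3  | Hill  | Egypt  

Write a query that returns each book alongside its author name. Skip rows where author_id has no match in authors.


INNER JOIN keeps only books rows whose author_id matches an id in authors. Walk through each book:
  - book 1 (Falling Leaves): author_id=NULL, no match -> dropped
  - book 2 (Northern Lights): author_id=3 -> matches Hill
  - book 3 (The Blue Door): author_id=3 -> matches Hill
  - book 4 (Midnight Sun): author_id=2 -> matches Young
  - book 5 (Silent Waters): author_id=2 -> matches Young
  - book 6 (The Old House): author_id=NULL, no match -> dropped
  - book 7 (Quiet Streets): author_id=2 -> matches Young
  - book 8 (The Long Road): author_id=2 -> matches Young
  - book 9 (Distant Shores): author_id=2 -> matches Young
So 2 of 9 rows are dropped.

SQL:
SELECT a.title, b.name AS author
FROM books a
INNER JOIN authors b ON a.author_id = b.id

Result:
title           | author
----------------+-------
Northern Lights | Hill  
The Blue Door   | Hill  
Midnight Sun    | Young 
Silent Waters   | Young 
Quiet Streets   | Young 
The Long Road   | Young 
Distant Shores  | Young 


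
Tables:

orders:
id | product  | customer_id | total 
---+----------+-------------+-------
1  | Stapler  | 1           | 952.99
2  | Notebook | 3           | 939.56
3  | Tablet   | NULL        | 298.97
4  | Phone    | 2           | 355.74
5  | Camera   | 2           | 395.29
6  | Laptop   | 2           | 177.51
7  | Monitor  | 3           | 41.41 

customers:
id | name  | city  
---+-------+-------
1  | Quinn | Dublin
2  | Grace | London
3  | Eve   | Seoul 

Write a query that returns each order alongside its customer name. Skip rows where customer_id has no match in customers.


INNER JOIN keeps only orders rows whose customer_id matches an id in customers. Walk through each order:
  - order 1 (Stapler): customer_id=1 -> matches Quinn
  - order 2 (Notebook): customer_id=3 -> matches Eve
  - order 3 (Tablet): customer_id=NULL, no match -> dropped
  - order 4 (Phone): customer_id=2 -> matches Grace
  - order 5 (Camera): customer_id=2 -> matches Grace
  - order 6 (Laptop): customer_id=2 -> matches Grace
  - order 7 (Monitor): customer_id=3 -> matches Eve
So 1 of 7 rows is dropped.

SQL:
SELECT a.product, b.name AS customer
FROM orders a
INNER JOIN customers b ON a.customer_id = b.id

Result:
product  | customer
---------+---------
Stapler  | Quinn   
Notebook | Eve     
Phone    | Grace   
Camera   | Grace   
Laptop   | Grace   
Monitor  | Eve     


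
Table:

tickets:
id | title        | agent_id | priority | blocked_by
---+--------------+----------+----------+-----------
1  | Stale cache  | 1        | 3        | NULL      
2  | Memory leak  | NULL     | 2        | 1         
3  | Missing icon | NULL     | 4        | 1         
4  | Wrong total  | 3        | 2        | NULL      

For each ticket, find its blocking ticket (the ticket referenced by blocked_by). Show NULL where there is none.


This is a self-join: tickets is joined to a second copy of itself, matching each row's blocked_by to another row's id. Use LEFT JOIN so rows with blocked_by=NULL are kept.
  - ticket 1 (Stale cache): blocked_by=NULL -> NULL
  - ticket 2 (Memory leak): blocked_by=1 -> Stale cache
  - ticket 3 (Missing icon): blocked_by=1 -> Stale cache
  - ticket 4 (Wrong total): blocked_by=NULL -> NULL

SQL:
SELECT a.title AS item, b.title AS blocked_by
FROM tickets a
LEFT JOIN tickets b ON a.blocked_by = b.id

Result:
item         | blocked_by 
-------------+------------
Stale cache  | NULL       
Memory leak  | Stale cache
Missing icon | Stale cache
Wrong total  | NULL       


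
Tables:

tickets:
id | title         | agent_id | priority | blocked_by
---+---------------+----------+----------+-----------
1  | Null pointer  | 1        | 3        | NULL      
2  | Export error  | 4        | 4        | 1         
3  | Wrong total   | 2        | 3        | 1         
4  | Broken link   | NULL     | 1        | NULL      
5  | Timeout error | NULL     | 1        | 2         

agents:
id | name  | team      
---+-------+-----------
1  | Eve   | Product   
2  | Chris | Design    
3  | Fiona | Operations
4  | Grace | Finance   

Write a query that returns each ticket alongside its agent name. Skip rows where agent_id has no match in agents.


INNER JOIN keeps only tickets rows whose agent_id matches an id in agents. Walk through each ticket:
  - ticket 1 (Null pointer): agent_id=1 -> matches Eve
  - ticket 2 (Export error): agent_id=4 -> matches Grace
  - ticket 3 (Wrong total): agent_id=2 -> matches Chris
  - ticket 4 (Broken link): agent_id=NULL, no match -> dropped
  - ticket 5 (Timeout error): agent_id=NULL, no match -> dropped
So 2 of 5 rows are dropped.

SQL:
SELECT a.title, b.name AS agent
FROM tickets a
INNER JOIN agents b ON a.agent_id = b.id

Result:
title        | agent
-------------+------
Null pointer | Eve  
Export error | Grace
Wrong total  | Chris


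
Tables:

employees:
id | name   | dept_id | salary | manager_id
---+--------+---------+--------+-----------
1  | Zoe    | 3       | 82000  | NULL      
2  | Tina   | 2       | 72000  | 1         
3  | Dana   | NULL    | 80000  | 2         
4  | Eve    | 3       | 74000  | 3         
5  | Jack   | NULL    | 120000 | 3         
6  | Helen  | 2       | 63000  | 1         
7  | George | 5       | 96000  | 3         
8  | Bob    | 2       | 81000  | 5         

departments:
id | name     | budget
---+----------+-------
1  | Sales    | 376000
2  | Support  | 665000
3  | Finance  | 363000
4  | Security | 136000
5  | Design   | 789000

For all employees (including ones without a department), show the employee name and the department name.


LEFT JOIN keeps every row from employees (the left table); where dept_id has no match in departments, the department columns become NULL. Walk through each employee:
  - employee 1 (Zoe): dept_id=3 -> matches Finance
  - employee 2 (Tina): dept_id=2 -> matches Support
  - employee 3 (Dana): dept_id=NULL, no match -> kept with NULL
  - employee 4 (Eve): dept_id=3 -> matches Finance
  - employee 5 (Jack): dept_id=NULL, no match -> kept with NULL
  - employee 6 (Helen): dept_id=2 -> matches Support
  - employee 7 (George): dept_id=5 -> matches Design
  - employee 8 (Bob): dept_id=2 -> matches Support
All 8 rows appear; 2 have NULL department.

SQL:
SELECT a.name, b.name AS department
FROM employees a
LEFT JOIN departments b ON a.dept_id = b.id

Result:
name   | department
-------+-----------
Zoe    | Finance   
Tina   | Support   
Dana   | NULL      
Eve    | Finance   
Jack   | NULL      
Helen  | Support   
George | Design    
Bob    | Support   


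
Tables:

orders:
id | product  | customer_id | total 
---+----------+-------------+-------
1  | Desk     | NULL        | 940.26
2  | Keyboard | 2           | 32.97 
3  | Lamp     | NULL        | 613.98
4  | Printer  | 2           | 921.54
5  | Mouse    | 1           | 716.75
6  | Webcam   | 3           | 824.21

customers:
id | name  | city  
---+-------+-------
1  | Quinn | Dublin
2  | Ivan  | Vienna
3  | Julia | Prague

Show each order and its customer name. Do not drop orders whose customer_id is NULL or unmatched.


LEFT JOIN keeps every row from orders (the left table); where customer_id has no match in customers, the customer columns become NULL. Walk through each order:
  - order 1 (Desk): customer_id=NULL, no match -> kept with NULL
  - order 2 (Keyboard): customer_id=2 -> matches Ivan
  - order 3 (Lamp): customer_id=NULL, no match -> kept with NULL
  - order 4 (Printer): customer_id=2 -> matches Ivan
  - order 5 (Mouse): customer_id=1 -> matches Quinn
  - order 6 (Webcam): customer_id=3 -> matches Julia
All 6 rows appear; 2 have NULL customer.

SQL:
SELECT a.product, b.name AS customer
FROM orders a
LEFT JOIN customers b ON a.customer_id = b.id

Result:
product  | customer
---------+---------
Desk     | NULL    
Keyboard | Ivan    
Lamp     | NULL    
Printer  | Ivan    
Mouse    | Quinn   
Webcam   | Julia   


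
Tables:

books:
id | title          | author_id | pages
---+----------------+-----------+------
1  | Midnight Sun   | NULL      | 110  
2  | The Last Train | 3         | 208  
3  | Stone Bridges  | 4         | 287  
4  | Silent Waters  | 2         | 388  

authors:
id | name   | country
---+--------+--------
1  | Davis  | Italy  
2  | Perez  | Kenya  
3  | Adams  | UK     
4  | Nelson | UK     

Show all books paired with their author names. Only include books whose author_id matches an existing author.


INNER JOIN keeps only books rows whose author_id matches an id in authors. Walk through each book:
  - book 1 (Midnight Sun): author_id=NULL, no match -> dropped
  - book 2 (The Last Train): author_id=3 -> matches Adams
  - book 3 (Stone Bridges): author_id=4 -> matches Nelson
  - book 4 (Silent Waters): author_id=2 -> matches Perez
So 1 of 4 rows is dropped.

SQL:
SELECT a.title, b.name AS author
FROM books a
INNER JOIN authors b ON a.author_id = b.id

Result:
title          | author
---------------+-------
The Last Train | Adams 
Stone Bridges  | Nelson
Silent Waters  | Perez 


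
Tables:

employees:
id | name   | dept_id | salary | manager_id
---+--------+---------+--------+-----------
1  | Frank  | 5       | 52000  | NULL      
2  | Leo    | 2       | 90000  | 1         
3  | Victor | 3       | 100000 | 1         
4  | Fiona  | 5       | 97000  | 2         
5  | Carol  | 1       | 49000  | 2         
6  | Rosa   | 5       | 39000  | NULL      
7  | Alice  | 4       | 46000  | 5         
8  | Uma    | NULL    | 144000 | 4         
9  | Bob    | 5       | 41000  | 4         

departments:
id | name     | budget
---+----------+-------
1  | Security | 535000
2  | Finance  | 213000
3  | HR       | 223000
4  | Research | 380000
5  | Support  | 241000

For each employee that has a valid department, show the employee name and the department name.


INNER JOIN keeps only employees rows whose dept_id matches an id in departments. Walk through each employee:
  - employee 1 (Frank): dept_id=5 -> matches Support
  - employee 2 (Leo): dept_id=2 -> matches Finance
  - employee 3 (Victor): dept_id=3 -> matches HR
  - employee 4 (Fiona): dept_id=5 -> matches Support
  - employee 5 (Carol): dept_id=1 -> matches Security
  - employee 6 (Rosa): dept_id=5 -> matches Support
  - employee 7 (Alice): dept_id=4 -> matches Research
  - employee 8 (Uma): dept_id=NULL, no match -> dropped
  - employee 9 (Bob): dept_id=5 -> matches Support
So 1 of 9 rows is dropped.

SQL:
SELECT a.name, b.name AS department
FROM employees a
INNER JOIN departments b ON a.dept_id = b.id

Result:
name   | department
-------+-----------
Frank  | Support   
Leo    | Finance   
Victor | HR        
Fiona  | Support   
Carol  | Security  
Rosa   | Support   
Alice  | Research  
Bob    | Support   


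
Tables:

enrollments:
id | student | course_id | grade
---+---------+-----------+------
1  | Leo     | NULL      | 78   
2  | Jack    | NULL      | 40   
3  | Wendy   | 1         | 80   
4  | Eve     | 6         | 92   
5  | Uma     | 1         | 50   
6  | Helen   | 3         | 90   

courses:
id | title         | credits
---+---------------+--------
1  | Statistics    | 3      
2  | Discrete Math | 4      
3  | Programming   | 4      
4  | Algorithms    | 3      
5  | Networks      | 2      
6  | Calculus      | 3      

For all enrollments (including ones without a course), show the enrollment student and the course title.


LEFT JOIN keeps every row from enrollments (the left table); where course_id has no match in courses, the course columns become NULL. Walk through each enrollment:
  - enrollment 1 (Leo): course_id=NULL, no match -> kept with NULL
  - enrollment 2 (Jack): course_id=NULL, no match -> kept with NULL
  - enrollment 3 (Wendy): course_id=1 -> matches Statistics
  - enrollment 4 (Eve): course_id=6 -> matches Calculus
  - enrollment 5 (Uma): course_id=1 -> matches Statistics
  - enrollment 6 (Helen): course_id=3 -> matches Programming
All 6 rows appear; 2 have NULL course.

SQL:
SELECT a.student, b.title AS course
FROM enrollments a
LEFT JOIN courses b ON a.course_id = b.id

Result:
student | course     
--------+------------
Leo     | NULL       
Jack    | NULL       
Wendy   | Statistics 
Eve     | Calculus   
Uma     | Statistics 
Helen   | Programming


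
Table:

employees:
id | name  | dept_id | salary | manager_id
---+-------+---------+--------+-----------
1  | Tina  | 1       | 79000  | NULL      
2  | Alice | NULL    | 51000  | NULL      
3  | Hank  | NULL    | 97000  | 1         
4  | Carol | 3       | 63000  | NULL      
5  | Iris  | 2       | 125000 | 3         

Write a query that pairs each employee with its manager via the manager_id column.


This is a self-join: employees is joined to a second copy of itself, matching each row's manager_id to another row's id. Use LEFT JOIN so rows with manager_id=NULL are kept.
  - employee 1 (Tina): manager_id=NULL -> NULL
  - employee 2 (Alice): manager_id=NULL -> NULL
  - employee 3 (Hank): manager_id=1 -> Tina
  - employee 4 (Carol): manager_id=NULL -> NULL
  - employee 5 (Iris): manager_id=3 -> Hank

SQL:
SELECT a.name AS item, b.name AS manager
FROM employees a
LEFT JOIN employees b ON a.manager_id = b.id

Result:
item  | manager
------+--------
Tina  | NULL   
Alice | NULL   
Hank  | Tina   
Carol | NULL   
Iris  | Hank   


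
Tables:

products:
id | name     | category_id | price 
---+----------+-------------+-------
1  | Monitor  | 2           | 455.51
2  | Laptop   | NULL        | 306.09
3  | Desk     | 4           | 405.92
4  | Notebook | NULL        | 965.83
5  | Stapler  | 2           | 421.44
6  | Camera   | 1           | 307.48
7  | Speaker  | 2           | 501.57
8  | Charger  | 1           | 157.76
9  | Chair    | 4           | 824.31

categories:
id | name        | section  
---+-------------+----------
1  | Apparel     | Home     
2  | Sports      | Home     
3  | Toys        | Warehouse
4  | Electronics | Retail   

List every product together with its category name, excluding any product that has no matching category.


INNER JOIN keeps only products rows whose category_id matches an id in categories. Walk through each product:
  - product 1 (Monitor): category_id=2 -> matches Sports
  - product 2 (Laptop): category_id=NULL, no match -> dropped
  - product 3 (Desk): category_id=4 -> matches Electronics
  - product 4 (Notebook): category_id=NULL, no match -> dropped
  - product 5 (Stapler): category_id=2 -> matches Sports
  - product 6 (Camera): category_id=1 -> matches Apparel
  - product 7 (Speaker): category_id=2 -> matches Sports
  - product 8 (Charger): category_id=1 -> matches Apparel
  - product 9 (Chair): category_id=4 -> matches Electronics
So 2 of 9 rows are dropped.

SQL:
SELECT a.name, b.name AS category
FROM products a
INNER JOIN categories b ON a.category_id = b.id

Result:
name    | category   
--------+------------
Monitor | Sports     
Desk    | Electronics
Stapler | Sports     
Camera  | Apparel    
Speaker | Sports     
Charger | Apparel    
Chair   | Electronics


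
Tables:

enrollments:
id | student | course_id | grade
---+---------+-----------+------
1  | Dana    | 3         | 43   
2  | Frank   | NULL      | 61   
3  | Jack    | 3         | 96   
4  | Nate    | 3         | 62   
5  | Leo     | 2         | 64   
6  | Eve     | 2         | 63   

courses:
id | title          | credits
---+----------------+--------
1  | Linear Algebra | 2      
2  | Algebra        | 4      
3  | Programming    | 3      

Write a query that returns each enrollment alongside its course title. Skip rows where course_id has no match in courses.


INNER JOIN keeps only enrollments rows whose course_id matches an id in courses. Walk through each enrollment:
  - enrollment 1 (Dana): course_id=3 -> matches Programming
  - enrollment 2 (Frank): course_id=NULL, no match -> dropped
  - enrollment 3 (Jack): course_id=3 -> matches Programming
  - enrollment 4 (Nate): course_id=3 -> matches Programming
  - enrollment 5 (Leo): course_id=2 -> matches Algebra
  - enrollment 6 (Eve): course_id=2 -> matches Algebra
So 1 of 6 rows is dropped.

SQL:
SELECT a.student, b.title AS course
FROM enrollments a
INNER JOIN courses b ON a.course_id = b.id

Result:
student | course     
--------+------------
Dana    | Programming
Jack    | Programming
Nate    | Programming
Leo     | Algebra    
Eve     | Algebra    


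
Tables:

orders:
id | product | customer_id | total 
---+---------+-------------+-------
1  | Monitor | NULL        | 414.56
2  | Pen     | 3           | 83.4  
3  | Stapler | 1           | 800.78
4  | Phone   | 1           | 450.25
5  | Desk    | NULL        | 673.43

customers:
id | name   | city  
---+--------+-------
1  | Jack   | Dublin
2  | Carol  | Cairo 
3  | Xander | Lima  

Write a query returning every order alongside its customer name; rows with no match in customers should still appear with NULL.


LEFT JOIN keeps every row from orders (the left table); where customer_id has no match in customers, the customer columns become NULL. Walk through each order:
  - order 1 (Monitor): customer_id=NULL, no match -> kept with NULL
  - order 2 (Pen): customer_id=3 -> matches Xander
  - order 3 (Stapler): customer_id=1 -> matches Jack
  - order 4 (Phone): customer_id=1 -> matches Jack
  - order 5 (Desk): customer_id=NULL, no match -> kept with NULL
All 5 rows appear; 2 have NULL customer.

SQL:
SELECT a.product, b.name AS customer
FROM orders a
LEFT JOIN customers b ON a.customer_id = b.id

Result:
product | customer
--------+---------
Monitor | NULL    
Pen     | Xander  
Stapler | Jack    
Phone   | Jack    
Desk    | NULL    


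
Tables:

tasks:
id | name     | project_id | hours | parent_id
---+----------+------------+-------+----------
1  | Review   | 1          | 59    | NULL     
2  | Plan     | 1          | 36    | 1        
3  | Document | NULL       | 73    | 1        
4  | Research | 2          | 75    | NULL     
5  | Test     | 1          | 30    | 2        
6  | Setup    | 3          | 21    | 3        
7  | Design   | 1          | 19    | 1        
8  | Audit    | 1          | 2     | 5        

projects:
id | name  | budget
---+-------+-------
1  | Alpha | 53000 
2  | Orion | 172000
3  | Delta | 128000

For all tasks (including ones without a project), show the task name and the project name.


LEFT JOIN keeps every row from tasks (the left table); where project_id has no match in projects, the project columns become NULL. Walk through each task:
  - task 1 (Review): project_id=1 -> matches Alpha
  - task 2 (Plan): project_id=1 -> matches Alpha
  - task 3 (Document): project_id=NULL, no match -> kept with NULL
  - task 4 (Research): project_id=2 -> matches Orion
  - task 5 (Test): project_id=1 -> matches Alpha
  - task 6 (Setup): project_id=3 -> matches Delta
  - task 7 (Design): project_id=1 -> matches Alpha
  - task 8 (Audit): project_id=1 -> matches Alpha
All 8 rows appear; 1 has NULL project.

SQL:
SELECT a.name, b.name AS project
FROM tasks a
LEFT JOIN projects b ON a.project_id = b.id

Result:
name     | project
---------+--------
Review   | Alpha  
Plan     | Alpha  
Document | NULL   
Research | Orion  
Test     | Alpha  
Setup    | Delta  
Design   | Alpha  
Audit    | Alpha  


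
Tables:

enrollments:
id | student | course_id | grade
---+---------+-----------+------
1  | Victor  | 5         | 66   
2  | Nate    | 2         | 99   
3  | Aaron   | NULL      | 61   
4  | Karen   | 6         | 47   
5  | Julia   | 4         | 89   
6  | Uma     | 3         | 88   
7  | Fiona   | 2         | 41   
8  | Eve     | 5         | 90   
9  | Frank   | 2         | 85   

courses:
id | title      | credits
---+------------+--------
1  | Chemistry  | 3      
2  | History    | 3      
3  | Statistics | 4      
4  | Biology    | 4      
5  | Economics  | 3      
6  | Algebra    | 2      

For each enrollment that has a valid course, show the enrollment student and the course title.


INNER JOIN keeps only enrollments rows whose course_id matches an id in courses. Walk through each enrollment:
  - enrollment 1 (Victor): course_id=5 -> matches Economics
  - enrollment 2 (Nate): course_id=2 -> matches History
  - enrollment 3 (Aaron): course_id=NULL, no match -> dropped
  - enrollment 4 (Karen): course_id=6 -> matches Algebra
  - enrollment 5 (Julia): course_id=4 -> matches Biology
  - enrollment 6 (Uma): course_id=3 -> matches Statistics
  - enrollment 7 (Fiona): course_id=2 -> matches History
  - enrollment 8 (Eve): course_id=5 -> matches Economics
  - enrollment 9 (Frank): course_id=2 -> matches History
So 1 of 9 rows is dropped.

SQL:
SELECT a.student, b.title AS course
FROM enrollments a
INNER JOIN courses b ON a.course_id = b.id

Result:
student | course    
--------+-----------
Victor  | Economics 
Nate    | History   
Karen   | Algebra   
Julia   | Biology   
Uma     | Statistics
Fiona   | History   
Eve     | Economics 
Frank   | History   


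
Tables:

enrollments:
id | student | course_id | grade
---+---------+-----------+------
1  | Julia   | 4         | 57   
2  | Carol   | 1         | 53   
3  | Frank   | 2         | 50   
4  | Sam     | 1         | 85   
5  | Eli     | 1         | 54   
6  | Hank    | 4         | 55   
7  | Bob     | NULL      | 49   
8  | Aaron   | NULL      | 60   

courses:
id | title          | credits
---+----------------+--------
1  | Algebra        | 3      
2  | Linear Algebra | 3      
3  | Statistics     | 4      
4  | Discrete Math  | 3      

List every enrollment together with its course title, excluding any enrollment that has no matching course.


INNER JOIN keeps only enrollments rows whose course_id matches an id in courses. Walk through each enrollment:
  - enrollment 1 (Julia): course_id=4 -> matches Discrete Math
  - enrollment 2 (Carol): course_id=1 -> matches Algebra
  - enrollment 3 (Frank): course_id=2 -> matches Linear Algebra
  - enrollment 4 (Sam): course_id=1 -> matches Algebra
  - enrollment 5 (Eli): course_id=1 -> matches Algebra
  - enrollment 6 (Hank): course_id=4 -> matches Discrete Math
  - enrollment 7 (Bob): course_id=NULL, no match -> dropped
  - enrollment 8 (Aaron): course_id=NULL, no match -> dropped
So 2 of 8 rows are dropped.

SQL:
SELECT a.student, b.title AS course
FROM enrollments a
INNER JOIN courses b ON a.course_id = b.id

Result:
student | course        
--------+---------------
Julia   | Discrete Math 
Carol   | Algebra       
Frank   | Linear Algebra
Sam     | Algebra       
Eli     | Algebra       
Hank    | Discrete Math 


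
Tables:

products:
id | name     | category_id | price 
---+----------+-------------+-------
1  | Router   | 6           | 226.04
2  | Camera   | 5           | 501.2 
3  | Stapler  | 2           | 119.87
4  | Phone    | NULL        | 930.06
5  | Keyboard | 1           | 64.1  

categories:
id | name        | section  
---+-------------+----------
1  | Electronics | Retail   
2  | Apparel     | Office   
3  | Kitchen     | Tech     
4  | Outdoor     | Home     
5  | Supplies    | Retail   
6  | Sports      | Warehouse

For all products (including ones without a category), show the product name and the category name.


LEFT JOIN keeps every row from products (the left table); where category_id has no match in categories, the category columns become NULL. Walk through each product:
  - product 1 (Router): category_id=6 -> matches Sports
  - product 2 (Camera): category_id=5 -> matches Supplies
  - product 3 (Stapler): category_id=2 -> matches Apparel
  - product 4 (Phone): category_id=NULL, no match -> kept with NULL
  - product 5 (Keyboard): category_id=1 -> matches Electronics
All 5 rows appear; 1 has NULL category.

SQL:
SELECT a.name, b.name AS category
FROM products a
LEFT JOIN categories b ON a.category_id = b.id

Result:
name     | category   
---------+------------
Router   | Sports     
Camera   | Supplies   
Stapler  | Apparel    
Phone    | NULL       
Keyboard | Electronics


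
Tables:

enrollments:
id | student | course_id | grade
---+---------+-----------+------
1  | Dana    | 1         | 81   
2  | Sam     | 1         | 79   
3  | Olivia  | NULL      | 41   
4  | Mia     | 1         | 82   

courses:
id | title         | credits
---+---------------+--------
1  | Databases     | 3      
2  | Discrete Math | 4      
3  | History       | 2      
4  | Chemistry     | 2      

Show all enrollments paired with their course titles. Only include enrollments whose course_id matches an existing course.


INNER JOIN keeps only enrollments rows whose course_id matches an id in courses. Walk through each enrollment:
  - enrollment 1 (Dana): course_id=1 -> matches Databases
  - enrollment 2 (Sam): course_id=1 -> matches Databases
  - enrollment 3 (Olivia): course_id=NULL, no match -> dropped
  - enrollment 4 (Mia): course_id=1 -> matches Databases
So 1 of 4 rows is dropped.

SQL:
SELECT a.student, b.title AS course
FROM enrollments a
INNER JOIN courses b ON a.course_id = b.id

Result:
student | course   
--------+----------
Dana    | Databases
Sam     | Databases
Mia     | Databases


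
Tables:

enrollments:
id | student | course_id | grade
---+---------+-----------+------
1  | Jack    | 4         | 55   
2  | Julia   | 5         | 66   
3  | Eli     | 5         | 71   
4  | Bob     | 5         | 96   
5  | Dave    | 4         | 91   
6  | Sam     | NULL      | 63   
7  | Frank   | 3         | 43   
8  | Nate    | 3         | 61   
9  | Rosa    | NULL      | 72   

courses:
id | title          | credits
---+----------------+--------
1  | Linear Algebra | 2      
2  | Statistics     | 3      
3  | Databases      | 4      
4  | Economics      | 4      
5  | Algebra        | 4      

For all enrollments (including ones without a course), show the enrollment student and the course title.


LEFT JOIN keeps every row from enrollments (the left table); where course_id has no match in courses, the course columns become NULL. Walk through each enrollment:
  - enrollment 1 (Jack): course_id=4 -> matches Economics
  - enrollment 2 (Julia): course_id=5 -> matches Algebra
  - enrollment 3 (Eli): course_id=5 -> matches Algebra
  - enrollment 4 (Bob): course_id=5 -> matches Algebra
  - enrollment 5 (Dave): course_id=4 -> matches Economics
  - enrollment 6 (Sam): course_id=NULL, no match -> kept with NULL
  - enrollment 7 (Frank): course_id=3 -> matches Databases
  - enrollment 8 (Nate): course_id=3 -> matches Databases
  - enrollment 9 (Rosa): course_id=NULL, no match -> kept with NULL
All 9 rows appear; 2 have NULL course.

SQL:
SELECT a.student, b.title AS course
FROM enrollments a
LEFT JOIN courses b ON a.course_id = b.id

Result:
student | course   
--------+----------
Jack    | Economics
Julia   | Algebra  
Eli     | Algebra  
Bob     | Algebra  
Dave    | Economics
Sam     | NULL     
Frank   | Databases
Nate    | Databases
Rosa    | NULL     


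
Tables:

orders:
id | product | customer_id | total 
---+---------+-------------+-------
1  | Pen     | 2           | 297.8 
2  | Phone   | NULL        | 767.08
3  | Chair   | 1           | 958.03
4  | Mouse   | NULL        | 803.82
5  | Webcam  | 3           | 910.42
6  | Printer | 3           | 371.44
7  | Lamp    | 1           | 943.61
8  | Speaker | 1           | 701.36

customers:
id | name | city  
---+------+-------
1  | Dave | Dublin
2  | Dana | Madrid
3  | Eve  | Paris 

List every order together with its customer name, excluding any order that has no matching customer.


INNER JOIN keeps only orders rows whose customer_id matches an id in customers. Walk through each order:
  - order 1 (Pen): customer_id=2 -> matches Dana
  - order 2 (Phone): customer_id=NULL, no match -> dropped
  - order 3 (Chair): customer_id=1 -> matches Dave
  - order 4 (Mouse): customer_id=NULL, no match -> dropped
  - order 5 (Webcam): customer_id=3 -> matches Eve
  - order 6 (Printer): customer_id=3 -> matches Eve
  - order 7 (Lamp): customer_id=1 -> matches Dave
  - order 8 (Speaker): customer_id=1 -> matches Dave
So 2 of 8 rows are dropped.

SQL:
SELECT a.product, b.name AS customer
FROM orders a
INNER JOIN customers b ON a.customer_id = b.id

Result:
product | customer
--------+---------
Pen     | Dana    
Chair   | Dave    
Webcam  | Eve     
Printer | Eve     
Lamp    | Dave    
Speaker | Dave    


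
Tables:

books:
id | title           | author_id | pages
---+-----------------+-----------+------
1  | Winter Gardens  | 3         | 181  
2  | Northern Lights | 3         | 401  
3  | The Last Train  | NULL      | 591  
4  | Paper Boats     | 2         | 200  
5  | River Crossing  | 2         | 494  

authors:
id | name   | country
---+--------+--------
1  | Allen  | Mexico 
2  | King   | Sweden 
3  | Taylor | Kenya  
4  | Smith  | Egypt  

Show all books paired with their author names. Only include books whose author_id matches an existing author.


INNER JOIN keeps only books rows whose author_id matches an id in authors. Walk through each book:
  - book 1 (Winter Gardens): author_id=3 -> matches Taylor
  - book 2 (Northern Lights): author_id=3 -> matches Taylor
  - book 3 (The Last Train): author_id=NULL, no match -> dropped
  - book 4 (Paper Boats): author_id=2 -> matches King
  - book 5 (River Crossing): author_id=2 -> matches King
So 1 of 5 rows is dropped.

SQL:
SELECT a.title, b.name AS author
FROM books a
INNER JOIN authors b ON a.author_id = b.id

Result:
title           | author
----------------+-------
Winter Gardens  | Taylor
Northern Lights | Taylor
Paper Boats     | King  
River Crossing  | King  


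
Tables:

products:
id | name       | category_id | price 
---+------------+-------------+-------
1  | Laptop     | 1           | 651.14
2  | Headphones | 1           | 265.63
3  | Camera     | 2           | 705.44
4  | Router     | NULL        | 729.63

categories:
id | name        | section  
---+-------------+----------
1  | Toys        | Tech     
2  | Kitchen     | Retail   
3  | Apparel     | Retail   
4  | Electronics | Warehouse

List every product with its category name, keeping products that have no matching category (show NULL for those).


LEFT JOIN keeps every row from products (the left table); where category_id has no match in categories, the category columns become NULL. Walk through each product:
  - product 1 (Laptop): category_id=1 -> matches Toys
  - product 2 (Headphones): category_id=1 -> matches Toys
  - product 3 (Camera): category_id=2 -> matches Kitchen
  - product 4 (Router): category_id=NULL, no match -> kept with NULL
All 4 rows appear; 1 has NULL category.

SQL:
SELECT a.name, b.name AS category
FROM products a
LEFT JOIN categories b ON a.category_id = b.id

Result:
name       | category
-----------+---------
Laptop     | Toys    
Headphones | Toys    
Camera     | Kitchen 
Router     | NULL    


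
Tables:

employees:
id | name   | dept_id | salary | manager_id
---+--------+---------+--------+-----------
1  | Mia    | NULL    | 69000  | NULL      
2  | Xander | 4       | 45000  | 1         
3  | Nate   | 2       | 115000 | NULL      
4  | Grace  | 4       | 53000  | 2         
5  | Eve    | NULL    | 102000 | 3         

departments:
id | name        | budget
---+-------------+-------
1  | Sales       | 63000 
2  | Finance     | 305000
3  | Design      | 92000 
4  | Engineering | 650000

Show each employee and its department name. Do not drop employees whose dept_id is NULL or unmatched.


LEFT JOIN keeps every row from employees (the left table); where dept_id has no match in departments, the department columns become NULL. Walk through each employee:
  - employee 1 (Mia): dept_id=NULL, no match -> kept with NULL
  - employee 2 (Xander): dept_id=4 -> matches Engineering
  - employee 3 (Nate): dept_id=2 -> matches Finance
  - employee 4 (Grace): dept_id=4 -> matches Engineering
  - employee 5 (Eve): dept_id=NULL, no match -> kept with NULL
All 5 rows appear; 2 have NULL department.

SQL:
SELECT a.name, b.name AS department
FROM employees a
LEFT JOIN departments b ON a.dept_id = b.id

Result:
name   | department 
-------+------------
Mia    | NULL       
Xander | Engineering
Nate   | Finance    
Grace  | Engineering
Eve    | NULL       


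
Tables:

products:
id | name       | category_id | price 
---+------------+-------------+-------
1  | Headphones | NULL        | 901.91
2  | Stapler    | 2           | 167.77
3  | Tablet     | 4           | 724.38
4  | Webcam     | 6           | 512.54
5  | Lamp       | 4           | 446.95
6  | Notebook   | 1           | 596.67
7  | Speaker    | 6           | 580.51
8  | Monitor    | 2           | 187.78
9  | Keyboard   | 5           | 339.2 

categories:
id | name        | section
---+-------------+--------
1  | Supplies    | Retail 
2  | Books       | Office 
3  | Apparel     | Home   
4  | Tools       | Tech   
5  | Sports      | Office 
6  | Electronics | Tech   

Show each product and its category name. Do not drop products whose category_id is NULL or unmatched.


LEFT JOIN keeps every row from products (the left table); where category_id has no match in categories, the category columns become NULL. Walk through each product:
  - product 1 (Headphones): category_id=NULL, no match -> kept with NULL
  - product 2 (Stapler): category_id=2 -> matches Books
  - product 3 (Tablet): category_id=4 -> matches Tools
  - product 4 (Webcam): category_id=6 -> matches Electronics
  - product 5 (Lamp): category_id=4 -> matches Tools
  - product 6 (Notebook): category_id=1 -> matches Supplies
  - product 7 (Speaker): category_id=6 -> matches Electronics
  - product 8 (Monitor): category_id=2 -> matches Books
  - product 9 (Keyboard): category_id=5 -> matches Sports
All 9 rows appear; 1 has NULL category.

SQL:
SELECT a.name, b.name AS category
FROM products a
LEFT JOIN categories b ON a.category_id = b.id

Result:
name       | category   
-----------+------------
Headphones | NULL       
Stapler    | Books      
Tablet     | Tools      
Webcam     | Electronics
Lamp       | Tools      
Notebook   | Supplies   
Speaker    | Electronics
Monitor    | Books      
Keyboard   | Sports     


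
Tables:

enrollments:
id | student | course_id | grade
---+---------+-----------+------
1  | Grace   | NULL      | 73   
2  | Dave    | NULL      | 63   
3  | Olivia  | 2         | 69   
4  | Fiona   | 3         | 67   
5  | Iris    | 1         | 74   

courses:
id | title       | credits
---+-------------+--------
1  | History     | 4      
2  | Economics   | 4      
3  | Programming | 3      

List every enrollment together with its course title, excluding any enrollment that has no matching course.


INNER JOIN keeps only enrollments rows whose course_id matches an id in courses. Walk through each enrollment:
  - enrollment 1 (Grace): course_id=NULL, no match -> dropped
  - enrollment 2 (Dave): course_id=NULL, no match -> dropped
  - enrollment 3 (Olivia): course_id=2 -> matches Economics
  - enrollment 4 (Fiona): course_id=3 -> matches Programming
  - enrollment 5 (Iris): course_id=1 -> matches History
So 2 of 5 rows are dropped.

SQL:
SELECT a.student, b.title AS course
FROM enrollments a
INNER JOIN courses b ON a.course_id = b.id

Result:
student | course     
--------+------------
Olivia  | Economics  
Fiona   | Programming
Iris    | History    


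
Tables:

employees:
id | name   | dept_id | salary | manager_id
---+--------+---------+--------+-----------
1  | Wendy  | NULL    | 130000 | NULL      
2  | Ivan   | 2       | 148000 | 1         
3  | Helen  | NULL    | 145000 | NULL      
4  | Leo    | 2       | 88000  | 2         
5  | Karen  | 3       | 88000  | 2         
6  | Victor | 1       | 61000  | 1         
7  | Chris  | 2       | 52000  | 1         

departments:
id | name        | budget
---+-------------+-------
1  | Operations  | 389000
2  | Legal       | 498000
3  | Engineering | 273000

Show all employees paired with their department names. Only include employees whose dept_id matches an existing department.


INNER JOIN keeps only employees rows whose dept_id matches an id in departments. Walk through each employee:
  - employee 1 (Wendy): dept_id=NULL, no match -> dropped
  - employee 2 (Ivan): dept_id=2 -> matches Legal
  - employee 3 (Helen): dept_id=NULL, no match -> dropped
  - employee 4 (Leo): dept_id=2 -> matches Legal
  - employee 5 (Karen): dept_id=3 -> matches Engineering
  - employee 6 (Victor): dept_id=1 -> matches Operations
  - employee 7 (Chris): dept_id=2 -> matches Legal
So 2 of 7 rows are dropped.

SQL:
SELECT a.name, b.name AS department
FROM employees a
INNER JOIN departments b ON a.dept_id = b.id

Result:
name   | department 
-------+------------
Ivan   | Legal      
Leo    | Legal      
Karen  | Engineering
Victor | Operations 
Chris  | Legal      


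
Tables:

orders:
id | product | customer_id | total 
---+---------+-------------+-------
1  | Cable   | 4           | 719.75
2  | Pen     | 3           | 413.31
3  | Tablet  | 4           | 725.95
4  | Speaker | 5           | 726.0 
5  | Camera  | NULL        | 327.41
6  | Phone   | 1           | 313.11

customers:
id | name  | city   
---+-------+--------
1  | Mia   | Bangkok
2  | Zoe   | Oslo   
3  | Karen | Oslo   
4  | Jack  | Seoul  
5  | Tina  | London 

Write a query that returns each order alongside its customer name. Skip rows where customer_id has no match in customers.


INNER JOIN keeps only orders rows whose customer_id matches an id in customers. Walk through each order:
  - order 1 (Cable): customer_id=4 -> matches Jack
  - order 2 (Pen): customer_id=3 -> matches Karen
  - order 3 (Tablet): customer_id=4 -> matches Jack
  - order 4 (Speaker): customer_id=5 -> matches Tina
  - order 5 (Camera): customer_id=NULL, no match -> dropped
  - order 6 (Phone): customer_id=1 -> matches Mia
So 1 of 6 rows is dropped.

SQL:
SELECT a.product, b.name AS customer
FROM orders a
INNER JOIN customers b ON a.customer_id = b.id

Result:
product | customer
--------+---------
Cable   | Jack    
Pen     | Karen   
Tablet  | Jack    
Speaker | Tina    
Phone   | Mia     


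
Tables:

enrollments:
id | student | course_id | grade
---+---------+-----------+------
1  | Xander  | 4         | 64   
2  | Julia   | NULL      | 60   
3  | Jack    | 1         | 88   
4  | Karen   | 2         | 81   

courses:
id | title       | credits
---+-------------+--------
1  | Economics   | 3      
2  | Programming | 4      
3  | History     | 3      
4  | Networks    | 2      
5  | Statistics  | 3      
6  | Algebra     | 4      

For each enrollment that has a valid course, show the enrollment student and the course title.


INNER JOIN keeps only enrollments rows whose course_id matches an id in courses. Walk through each enrollment:
  - enrollment 1 (Xander): course_id=4 -> matches Networks
  - enrollment 2 (Julia): course_id=NULL, no match -> dropped
  - enrollment 3 (Jack): course_id=1 -> matches Economics
  - enrollment 4 (Karen): course_id=2 -> matches Programming
So 1 of 4 rows is dropped.

SQL:
SELECT a.student, b.title AS course
FROM enrollments a
INNER JOIN courses b ON a.course_id = b.id

Result:
student | course     
--------+------------
Xander  | Networks   
Jack    | Economics  
Karen   | Programming
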